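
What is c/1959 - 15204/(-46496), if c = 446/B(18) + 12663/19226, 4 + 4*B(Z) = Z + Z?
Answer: 77883113117/218901622008 ≈ 0.35579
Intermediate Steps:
B(Z) = -1 + Z/2 (B(Z) = -1 + (Z + Z)/4 = -1 + (2*Z)/4 = -1 + Z/2)
c = 2169025/38452 (c = 446/(-1 + (½)*18) + 12663/19226 = 446/(-1 + 9) + 12663*(1/19226) = 446/8 + 12663/19226 = 446*(⅛) + 12663/19226 = 223/4 + 12663/19226 = 2169025/38452 ≈ 56.409)
c/1959 - 15204/(-46496) = (2169025/38452)/1959 - 15204/(-46496) = (2169025/38452)*(1/1959) - 15204*(-1/46496) = 2169025/75327468 + 3801/11624 = 77883113117/218901622008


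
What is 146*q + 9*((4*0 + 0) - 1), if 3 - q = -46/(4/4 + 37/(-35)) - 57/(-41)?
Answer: -4809463/41 ≈ -1.1730e+5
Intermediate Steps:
q = -32939/41 (q = 3 - (-46/(4/4 + 37/(-35)) - 57/(-41)) = 3 - (-46/(4*(¼) + 37*(-1/35)) - 57*(-1/41)) = 3 - (-46/(1 - 37/35) + 57/41) = 3 - (-46/(-2/35) + 57/41) = 3 - (-46*(-35/2) + 57/41) = 3 - (805 + 57/41) = 3 - 1*33062/41 = 3 - 33062/41 = -32939/41 ≈ -803.39)
146*q + 9*((4*0 + 0) - 1) = 146*(-32939/41) + 9*((4*0 + 0) - 1) = -4809094/41 + 9*((0 + 0) - 1) = -4809094/41 + 9*(0 - 1) = -4809094/41 + 9*(-1) = -4809094/41 - 9 = -4809463/41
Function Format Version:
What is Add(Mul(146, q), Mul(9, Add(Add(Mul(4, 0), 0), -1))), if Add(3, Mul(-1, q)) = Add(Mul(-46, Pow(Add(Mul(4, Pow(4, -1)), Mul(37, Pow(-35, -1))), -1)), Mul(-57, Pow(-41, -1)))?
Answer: Rational(-4809463, 41) ≈ -1.1730e+5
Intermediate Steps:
q = Rational(-32939, 41) (q = Add(3, Mul(-1, Add(Mul(-46, Pow(Add(Mul(4, Pow(4, -1)), Mul(37, Pow(-35, -1))), -1)), Mul(-57, Pow(-41, -1))))) = Add(3, Mul(-1, Add(Mul(-46, Pow(Add(Mul(4, Rational(1, 4)), Mul(37, Rational(-1, 35))), -1)), Mul(-57, Rational(-1, 41))))) = Add(3, Mul(-1, Add(Mul(-46, Pow(Add(1, Rational(-37, 35)), -1)), Rational(57, 41)))) = Add(3, Mul(-1, Add(Mul(-46, Pow(Rational(-2, 35), -1)), Rational(57, 41)))) = Add(3, Mul(-1, Add(Mul(-46, Rational(-35, 2)), Rational(57, 41)))) = Add(3, Mul(-1, Add(805, Rational(57, 41)))) = Add(3, Mul(-1, Rational(33062, 41))) = Add(3, Rational(-33062, 41)) = Rational(-32939, 41) ≈ -803.39)
Add(Mul(146, q), Mul(9, Add(Add(Mul(4, 0), 0), -1))) = Add(Mul(146, Rational(-32939, 41)), Mul(9, Add(Add(Mul(4, 0), 0), -1))) = Add(Rational(-4809094, 41), Mul(9, Add(Add(0, 0), -1))) = Add(Rational(-4809094, 41), Mul(9, Add(0, -1))) = Add(Rational(-4809094, 41), Mul(9, -1)) = Add(Rational(-4809094, 41), -9) = Rational(-4809463, 41)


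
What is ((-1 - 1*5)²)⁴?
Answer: 1679616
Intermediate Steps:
((-1 - 1*5)²)⁴ = ((-1 - 5)²)⁴ = ((-6)²)⁴ = 36⁴ = 1679616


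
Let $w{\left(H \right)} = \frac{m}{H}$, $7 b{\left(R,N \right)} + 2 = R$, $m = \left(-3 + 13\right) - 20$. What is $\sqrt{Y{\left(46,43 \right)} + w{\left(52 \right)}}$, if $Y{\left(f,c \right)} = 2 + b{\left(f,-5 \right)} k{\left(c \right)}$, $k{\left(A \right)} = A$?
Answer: $\frac{\sqrt{9012822}}{182} \approx 16.495$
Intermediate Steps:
$m = -10$ ($m = 10 - 20 = -10$)
$b{\left(R,N \right)} = - \frac{2}{7} + \frac{R}{7}$
$w{\left(H \right)} = - \frac{10}{H}$
$Y{\left(f,c \right)} = 2 + c \left(- \frac{2}{7} + \frac{f}{7}\right)$ ($Y{\left(f,c \right)} = 2 + \left(- \frac{2}{7} + \frac{f}{7}\right) c = 2 + c \left(- \frac{2}{7} + \frac{f}{7}\right)$)
$\sqrt{Y{\left(46,43 \right)} + w{\left(52 \right)}} = \sqrt{\left(2 + \frac{1}{7} \cdot 43 \left(-2 + 46\right)\right) - \frac{10}{52}} = \sqrt{\left(2 + \frac{1}{7} \cdot 43 \cdot 44\right) - \frac{5}{26}} = \sqrt{\left(2 + \frac{1892}{7}\right) - \frac{5}{26}} = \sqrt{\frac{1906}{7} - \frac{5}{26}} = \sqrt{\frac{49521}{182}} = \frac{\sqrt{9012822}}{182}$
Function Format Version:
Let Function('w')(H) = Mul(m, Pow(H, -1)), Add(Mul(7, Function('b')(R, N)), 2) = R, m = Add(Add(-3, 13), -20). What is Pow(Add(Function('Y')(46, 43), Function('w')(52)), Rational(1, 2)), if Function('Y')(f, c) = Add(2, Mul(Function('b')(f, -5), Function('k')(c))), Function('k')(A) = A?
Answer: Mul(Rational(1, 182), Pow(9012822, Rational(1, 2))) ≈ 16.495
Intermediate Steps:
m = -10 (m = Add(10, -20) = -10)
Function('b')(R, N) = Add(Rational(-2, 7), Mul(Rational(1, 7), R))
Function('w')(H) = Mul(-10, Pow(H, -1))
Function('Y')(f, c) = Add(2, Mul(c, Add(Rational(-2, 7), Mul(Rational(1, 7), f)))) (Function('Y')(f, c) = Add(2, Mul(Add(Rational(-2, 7), Mul(Rational(1, 7), f)), c)) = Add(2, Mul(c, Add(Rational(-2, 7), Mul(Rational(1, 7), f)))))
Pow(Add(Function('Y')(46, 43), Function('w')(52)), Rational(1, 2)) = Pow(Add(Add(2, Mul(Rational(1, 7), 43, Add(-2, 46))), Mul(-10, Pow(52, -1))), Rational(1, 2)) = Pow(Add(Add(2, Mul(Rational(1, 7), 43, 44)), Mul(-10, Rational(1, 52))), Rational(1, 2)) = Pow(Add(Add(2, Rational(1892, 7)), Rational(-5, 26)), Rational(1, 2)) = Pow(Add(Rational(1906, 7), Rational(-5, 26)), Rational(1, 2)) = Pow(Rational(49521, 182), Rational(1, 2)) = Mul(Rational(1, 182), Pow(9012822, Rational(1, 2)))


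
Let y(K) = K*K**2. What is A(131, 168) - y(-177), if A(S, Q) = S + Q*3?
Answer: 5545868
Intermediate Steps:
y(K) = K**3
A(S, Q) = S + 3*Q
A(131, 168) - y(-177) = (131 + 3*168) - 1*(-177)**3 = (131 + 504) - 1*(-5545233) = 635 + 5545233 = 5545868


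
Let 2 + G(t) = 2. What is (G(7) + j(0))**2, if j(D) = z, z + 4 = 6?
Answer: 4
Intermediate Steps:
z = 2 (z = -4 + 6 = 2)
j(D) = 2
G(t) = 0 (G(t) = -2 + 2 = 0)
(G(7) + j(0))**2 = (0 + 2)**2 = 2**2 = 4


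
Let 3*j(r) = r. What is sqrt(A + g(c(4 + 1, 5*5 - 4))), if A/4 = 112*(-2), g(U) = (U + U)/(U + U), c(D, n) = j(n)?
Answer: I*sqrt(895) ≈ 29.917*I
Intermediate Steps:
j(r) = r/3
c(D, n) = n/3
g(U) = 1 (g(U) = (2*U)/((2*U)) = (2*U)*(1/(2*U)) = 1)
A = -896 (A = 4*(112*(-2)) = 4*(-224) = -896)
sqrt(A + g(c(4 + 1, 5*5 - 4))) = sqrt(-896 + 1) = sqrt(-895) = I*sqrt(895)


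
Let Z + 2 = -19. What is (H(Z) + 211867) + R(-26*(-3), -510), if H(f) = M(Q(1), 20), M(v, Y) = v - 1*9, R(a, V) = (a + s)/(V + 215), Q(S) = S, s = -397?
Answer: 62498724/295 ≈ 2.1186e+5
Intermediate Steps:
R(a, V) = (-397 + a)/(215 + V) (R(a, V) = (a - 397)/(V + 215) = (-397 + a)/(215 + V))
M(v, Y) = -9 + v (M(v, Y) = v - 9 = -9 + v)
Z = -21 (Z = -2 - 19 = -21)
H(f) = -8 (H(f) = -9 + 1 = -8)
(H(Z) + 211867) + R(-26*(-3), -510) = (-8 + 211867) + (-397 - 26*(-3))/(215 - 510) = 211859 + (-397 + 78)/(-295) = 211859 - 1/295*(-319) = 211859 + 319/295 = 62498724/295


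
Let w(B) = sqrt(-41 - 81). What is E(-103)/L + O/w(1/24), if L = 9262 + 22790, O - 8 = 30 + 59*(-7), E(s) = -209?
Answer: -209/32052 + 375*I*sqrt(122)/122 ≈ -0.0065207 + 33.951*I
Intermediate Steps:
O = -375 (O = 8 + (30 + 59*(-7)) = 8 + (30 - 413) = 8 - 383 = -375)
L = 32052
w(B) = I*sqrt(122) (w(B) = sqrt(-122) = I*sqrt(122))
E(-103)/L + O/w(1/24) = -209/32052 - 375*(-I*sqrt(122)/122) = -209*1/32052 - (-375)*I*sqrt(122)/122 = -209/32052 + 375*I*sqrt(122)/122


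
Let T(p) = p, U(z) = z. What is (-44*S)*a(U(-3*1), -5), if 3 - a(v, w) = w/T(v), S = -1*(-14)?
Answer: -2464/3 ≈ -821.33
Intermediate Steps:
S = 14
a(v, w) = 3 - w/v
(-44*S)*a(U(-3*1), -5) = (-44*14)*(3 - 1*(-5)/(-3*1)) = -616*(3 - 1*(-5)/(-3)) = -616*(3 - 1*(-5)*(-1/3)) = -616*(3 - 5/3) = -616*4/3 = -2464/3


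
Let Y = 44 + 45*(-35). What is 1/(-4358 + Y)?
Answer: -1/5889 ≈ -0.00016981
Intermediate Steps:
Y = -1531 (Y = 44 - 1575 = -1531)
1/(-4358 + Y) = 1/(-4358 - 1531) = 1/(-5889) = -1/5889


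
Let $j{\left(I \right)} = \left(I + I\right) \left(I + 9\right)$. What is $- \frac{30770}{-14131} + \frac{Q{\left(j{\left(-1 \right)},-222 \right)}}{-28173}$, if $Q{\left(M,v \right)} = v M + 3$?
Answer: $\frac{272215835}{132704221} \approx 2.0513$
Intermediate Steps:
$j{\left(I \right)} = 2 I \left(9 + I\right)$
$Q{\left(M,v \right)} = 3 + M v$ ($Q{\left(M,v \right)} = M v + 3 = 3 + M v$)
$- \frac{30770}{-14131} + \frac{Q{\left(j{\left(-1 \right)},-222 \right)}}{-28173} = - \frac{30770}{-14131} + \frac{3 + 2 \left(-1\right) \left(9 - 1\right) \left(-222\right)}{-28173} = \left(-30770\right) \left(- \frac{1}{14131}\right) + \left(3 + 2 \left(-1\right) 8 \left(-222\right)\right) \left(- \frac{1}{28173}\right) = \frac{30770}{14131} + \left(3 - -3552\right) \left(- \frac{1}{28173}\right) = \frac{30770}{14131} + \left(3 + 3552\right) \left(- \frac{1}{28173}\right) = \frac{30770}{14131} + 3555 \left(- \frac{1}{28173}\right) = \frac{30770}{14131} - \frac{1185}{9391} = \frac{272215835}{132704221}$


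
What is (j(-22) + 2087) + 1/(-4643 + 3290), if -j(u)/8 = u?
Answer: 3061838/1353 ≈ 2263.0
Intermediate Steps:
j(u) = -8*u
(j(-22) + 2087) + 1/(-4643 + 3290) = (-8*(-22) + 2087) + 1/(-4643 + 3290) = (176 + 2087) + 1/(-1353) = 2263 - 1/1353 = 3061838/1353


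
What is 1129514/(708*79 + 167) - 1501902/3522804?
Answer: 649133539493/32937630266 ≈ 19.708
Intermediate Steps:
1129514/(708*79 + 167) - 1501902/3522804 = 1129514/(55932 + 167) - 1501902*1/3522804 = 1129514/56099 - 250317/587134 = 649133539493/32937630266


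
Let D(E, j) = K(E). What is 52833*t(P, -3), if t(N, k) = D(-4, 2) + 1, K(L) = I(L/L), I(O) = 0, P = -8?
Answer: 52833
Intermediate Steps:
K(L) = 0
D(E, j) = 0
t(N, k) = 1 (t(N, k) = 0 + 1 = 1)
52833*t(P, -3) = 52833*1 = 52833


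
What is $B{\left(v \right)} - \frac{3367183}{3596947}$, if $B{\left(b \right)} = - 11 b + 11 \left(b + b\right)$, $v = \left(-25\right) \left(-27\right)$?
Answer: $\frac{26703964292}{3596947} \approx 7424.1$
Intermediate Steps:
$v = 675$
$B{\left(b \right)} = 11 b$ ($B{\left(b \right)} = - 11 b + 11 \cdot 2 b = - 11 b + 22 b = 11 b$)
$B{\left(v \right)} - \frac{3367183}{3596947} = 11 \cdot 675 - \frac{3367183}{3596947} = 7425 - \frac{3367183}{3596947} = \frac{26703964292}{3596947}$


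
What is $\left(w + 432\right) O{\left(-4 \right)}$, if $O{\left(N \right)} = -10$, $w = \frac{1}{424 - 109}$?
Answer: $- \frac{272162}{63} \approx -4320.0$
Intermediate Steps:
$w = \frac{1}{315} \approx 0.0031746$
$\left(w + 432\right) O{\left(-4 \right)} = \left(\frac{1}{315} + 432\right) \left(-10\right) = \frac{136081}{315} \left(-10\right) = - \frac{272162}{63}$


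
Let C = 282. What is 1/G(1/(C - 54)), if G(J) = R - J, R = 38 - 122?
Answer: -228/19153 ≈ -0.011904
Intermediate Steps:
R = -84
G(J) = -84 - J
1/G(1/(C - 54)) = 1/(-84 - 1/(282 - 54)) = 1/(-84 - 1/228) = 1/(-19153/228) = -228/19153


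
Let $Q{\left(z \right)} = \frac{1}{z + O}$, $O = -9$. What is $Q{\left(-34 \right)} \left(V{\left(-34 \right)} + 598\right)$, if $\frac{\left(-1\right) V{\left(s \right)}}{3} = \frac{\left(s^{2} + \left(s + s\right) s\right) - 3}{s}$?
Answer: $- \frac{30727}{1462} \approx -21.017$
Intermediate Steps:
$Q{\left(z \right)} = \frac{1}{-9 + z}$ ($Q{\left(z \right)} = \frac{1}{z - 9} = \frac{1}{-9 + z}$)
$V{\left(s \right)} = - \frac{3 \left(-3 + 3 s^{2}\right)}{s}$ ($V{\left(s \right)} = - 3 \frac{\left(s^{2} + \left(s + s\right) s\right) - 3}{s} = - 3 \frac{\left(s^{2} + 2 s s\right) - 3}{s} = - 3 \frac{\left(s^{2} + 2 s^{2}\right) - 3}{s} = - 3 \frac{3 s^{2} - 3}{s} = - 3 \frac{-3 + 3 s^{2}}{s} = - \frac{3 \left(-3 + 3 s^{2}\right)}{s}$)
$Q{\left(-34 \right)} \left(V{\left(-34 \right)} + 598\right) = \frac{\left(\left(-9\right) \left(-34\right) + \frac{9}{-34}\right) + 598}{-9 - 34} = \frac{\left(306 + 9 \left(- \frac{1}{34}\right)\right) + 598}{-43} = - \frac{\left(306 - \frac{9}{34}\right) + 598}{43} = - \frac{\frac{10395}{34} + 598}{43} = \left(- \frac{1}{43}\right) \frac{30727}{34} = - \frac{30727}{1462}$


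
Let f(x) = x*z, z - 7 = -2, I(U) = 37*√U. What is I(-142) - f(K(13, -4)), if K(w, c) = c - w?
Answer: 85 + 37*I*√142 ≈ 85.0 + 440.91*I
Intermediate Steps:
z = 5 (z = 7 - 2 = 5)
f(x) = 5*x (f(x) = x*5 = 5*x)
I(-142) - f(K(13, -4)) = 37*√(-142) - 5*(-4 - 1*13) = 37*(I*√142) - 5*(-4 - 13) = 37*I*√142 - 5*(-17) = 37*I*√142 - 1*(-85) = 37*I*√142 + 85 = 85 + 37*I*√142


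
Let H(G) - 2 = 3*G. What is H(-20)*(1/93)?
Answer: -58/93 ≈ -0.62366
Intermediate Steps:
H(G) = 2 + 3*G
H(-20)*(1/93) = (2 + 3*(-20))*(1/93) = (2 - 60)*(1*(1/93)) = -58*1/93 = -58/93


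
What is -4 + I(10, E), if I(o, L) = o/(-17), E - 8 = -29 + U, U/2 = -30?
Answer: -78/17 ≈ -4.5882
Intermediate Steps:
U = -60 (U = 2*(-30) = -60)
E = -81 (E = 8 + (-29 - 60) = 8 - 89 = -81)
I(o, L) = -o/17 (I(o, L) = o*(-1/17) = -o/17)
-4 + I(10, E) = -4 - 1/17*10 = -4 - 10/17 = -78/17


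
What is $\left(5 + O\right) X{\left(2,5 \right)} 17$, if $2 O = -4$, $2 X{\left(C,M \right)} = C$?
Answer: $51$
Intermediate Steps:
$X{\left(C,M \right)} = \frac{C}{2}$
$O = -2$ ($O = \frac{1}{2} \left(-4\right) = -2$)
$\left(5 + O\right) X{\left(2,5 \right)} 17 = \left(5 - 2\right) \frac{1}{2} \cdot 2 \cdot 17 = 3 \cdot 1 \cdot 17 = 3 \cdot 17 = 51$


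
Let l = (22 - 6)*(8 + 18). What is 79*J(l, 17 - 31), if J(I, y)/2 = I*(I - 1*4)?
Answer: 27079936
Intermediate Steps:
l = 416 (l = 16*26 = 416)
J(I, y) = 2*I*(-4 + I) (J(I, y) = 2*(I*(I - 1*4)) = 2*(I*(I - 4)) = 2*(I*(-4 + I)) = 2*I*(-4 + I))
79*J(l, 17 - 31) = 79*(2*416*(-4 + 416)) = 79*(2*416*412) = 79*342784 = 27079936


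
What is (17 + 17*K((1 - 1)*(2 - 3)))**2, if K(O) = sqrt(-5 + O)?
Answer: -1156 + 578*I*sqrt(5) ≈ -1156.0 + 1292.4*I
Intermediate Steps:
(17 + 17*K((1 - 1)*(2 - 3)))**2 = (17 + 17*sqrt(-5 + (1 - 1)*(2 - 3)))**2 = (17 + 17*sqrt(-5 + 0*(-1)))**2 = (17 + 17*sqrt(-5 + 0))**2 = (17 + 17*sqrt(-5))**2 = (17 + 17*(I*sqrt(5)))**2 = (17 + 17*I*sqrt(5))**2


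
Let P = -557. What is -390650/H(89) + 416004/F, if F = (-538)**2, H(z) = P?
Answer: 28325753207/40305077 ≈ 702.78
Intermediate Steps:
H(z) = -557
F = 289444
-390650/H(89) + 416004/F = -390650/(-557) + 416004/289444 = -390650*(-1/557) + 416004*(1/289444) = 390650/557 + 104001/72361 = 28325753207/40305077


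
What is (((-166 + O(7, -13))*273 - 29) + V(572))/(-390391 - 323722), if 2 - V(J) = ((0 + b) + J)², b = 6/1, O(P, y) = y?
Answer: 382978/714113 ≈ 0.53630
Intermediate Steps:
b = 6 (b = 6*1 = 6)
V(J) = 2 - (6 + J)² (V(J) = 2 - ((0 + 6) + J)² = 2 - (6 + J)²)
(((-166 + O(7, -13))*273 - 29) + V(572))/(-390391 - 323722) = (((-166 - 13)*273 - 29) + (2 - (6 + 572)²))/(-390391 - 323722) = ((-179*273 - 29) + (2 - 1*578²))/(-714113) = ((-48867 - 29) + (2 - 1*334084))*(-1/714113) = (-48896 + (2 - 334084))*(-1/714113) = (-48896 - 334082)*(-1/714113) = -382978*(-1/714113) = 382978/714113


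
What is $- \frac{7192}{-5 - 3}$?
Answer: $899$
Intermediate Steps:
$- \frac{7192}{-5 - 3} = - \frac{7192}{-8} = \left(-7192\right) \left(- \frac{1}{8}\right) = 899$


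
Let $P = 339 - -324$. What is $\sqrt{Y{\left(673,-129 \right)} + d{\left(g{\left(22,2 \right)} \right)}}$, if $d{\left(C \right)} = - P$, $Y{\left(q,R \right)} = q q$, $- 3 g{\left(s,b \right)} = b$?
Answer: $\sqrt{452266} \approx 672.51$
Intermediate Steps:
$P = 663$ ($P = 339 + 324 = 663$)
$g{\left(s,b \right)} = - \frac{b}{3}$
$Y{\left(q,R \right)} = q^{2}$
$d{\left(C \right)} = -663$ ($d{\left(C \right)} = \left(-1\right) 663 = -663$)
$\sqrt{Y{\left(673,-129 \right)} + d{\left(g{\left(22,2 \right)} \right)}} = \sqrt{673^{2} - 663} = \sqrt{452929 - 663} = \sqrt{452266}$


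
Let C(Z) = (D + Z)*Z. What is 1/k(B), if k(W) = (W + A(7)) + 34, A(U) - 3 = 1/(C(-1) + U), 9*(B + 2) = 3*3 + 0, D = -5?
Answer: 13/469 ≈ 0.027719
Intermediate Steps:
C(Z) = Z*(-5 + Z) (C(Z) = (-5 + Z)*Z = Z*(-5 + Z))
B = -1 (B = -2 + (3*3 + 0)/9 = -2 + (9 + 0)/9 = -2 + (1/9)*9 = -2 + 1 = -1)
A(U) = 3 + 1/(6 + U) (A(U) = 3 + 1/(-(-5 - 1) + U) = 3 + 1/(-1*(-6) + U) = 3 + 1/(6 + U))
k(W) = 482/13 + W (k(W) = (W + (19 + 3*7)/(6 + 7)) + 34 = (W + (19 + 21)/13) + 34 = (W + (1/13)*40) + 34 = (W + 40/13) + 34 = (40/13 + W) + 34 = 482/13 + W)
1/k(B) = 1/(482/13 - 1) = 1/(469/13) = 13/469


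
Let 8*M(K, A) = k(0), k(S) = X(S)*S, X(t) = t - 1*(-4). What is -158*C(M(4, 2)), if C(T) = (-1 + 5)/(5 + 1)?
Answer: -316/3 ≈ -105.33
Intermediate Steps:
X(t) = 4 + t (X(t) = t + 4 = 4 + t)
k(S) = S*(4 + S) (k(S) = (4 + S)*S = S*(4 + S))
M(K, A) = 0 (M(K, A) = (0*(4 + 0))/8 = (0*4)/8 = (⅛)*0 = 0)
C(T) = ⅔ (C(T) = 4/6 = 4*(⅙) = ⅔)
-158*C(M(4, 2)) = -158*⅔ = -316/3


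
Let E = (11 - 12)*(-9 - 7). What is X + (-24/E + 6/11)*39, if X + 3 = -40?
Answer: -1765/22 ≈ -80.227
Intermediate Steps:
X = -43 (X = -3 - 40 = -43)
E = 16 (E = -1*(-16) = 16)
X + (-24/E + 6/11)*39 = -43 + (-24/16 + 6/11)*39 = -43 + (-24*1/16 + 6*(1/11))*39 = -43 + (-3/2 + 6/11)*39 = -43 - 21/22*39 = -43 - 819/22 = -1765/22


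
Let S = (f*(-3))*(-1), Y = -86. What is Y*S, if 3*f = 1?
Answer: -86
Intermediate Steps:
f = ⅓ (f = (⅓)*1 = ⅓ ≈ 0.33333)
S = 1 (S = ((⅓)*(-3))*(-1) = -1*(-1) = 1)
Y*S = -86*1 = -86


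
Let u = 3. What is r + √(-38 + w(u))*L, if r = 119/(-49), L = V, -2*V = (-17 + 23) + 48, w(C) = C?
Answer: -17/7 - 27*I*√35 ≈ -2.4286 - 159.73*I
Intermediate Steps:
V = -27 (V = -((-17 + 23) + 48)/2 = -(6 + 48)/2 = -½*54 = -27)
L = -27
r = -17/7 (r = 119*(-1/49) = -17/7 ≈ -2.4286)
r + √(-38 + w(u))*L = -17/7 + √(-38 + 3)*(-27) = -17/7 + √(-35)*(-27) = -17/7 + (I*√35)*(-27) = -17/7 - 27*I*√35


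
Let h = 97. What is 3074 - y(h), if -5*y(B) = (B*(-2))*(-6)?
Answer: 16534/5 ≈ 3306.8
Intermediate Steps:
y(B) = -12*B/5 (y(B) = -B*(-2)*(-6)/5 = -(-2*B)*(-6)/5 = -12*B/5)
3074 - y(h) = 3074 - (-12)*97/5 = 3074 - 1*(-1164/5) = 3074 + 1164/5 = 16534/5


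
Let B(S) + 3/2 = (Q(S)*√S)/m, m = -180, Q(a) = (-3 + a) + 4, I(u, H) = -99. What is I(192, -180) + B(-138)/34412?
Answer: -6813579/68824 + 137*I*√138/6194160 ≈ -99.0 + 0.00025982*I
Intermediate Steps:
Q(a) = 1 + a
B(S) = -3/2 - √S*(1 + S)/180 (B(S) = -3/2 + ((1 + S)*√S)/(-180) = -3/2 + (√S*(1 + S))*(-1/180) = -3/2 - √S*(1 + S)/180)
I(192, -180) + B(-138)/34412 = -99 + (-3/2 + √(-138)*(-1 - 1*(-138))/180)/34412 = -99 + (-3/2 + (I*√138)*(-1 + 138)/180)*(1/34412) = -99 + (-3/2 + (1/180)*(I*√138)*137)*(1/34412) = -99 + (-3/2 + 137*I*√138/180)*(1/34412) = -99 + (-3/68824 + 137*I*√138/6194160) = -6813579/68824 + 137*I*√138/6194160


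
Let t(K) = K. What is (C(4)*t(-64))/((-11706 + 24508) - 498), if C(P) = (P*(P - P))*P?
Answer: 0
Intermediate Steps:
C(P) = 0 (C(P) = (P*0)*P = 0*P = 0)
(C(4)*t(-64))/((-11706 + 24508) - 498) = (0*(-64))/((-11706 + 24508) - 498) = 0/(12802 - 498) = 0/12304 = 0*(1/12304) = 0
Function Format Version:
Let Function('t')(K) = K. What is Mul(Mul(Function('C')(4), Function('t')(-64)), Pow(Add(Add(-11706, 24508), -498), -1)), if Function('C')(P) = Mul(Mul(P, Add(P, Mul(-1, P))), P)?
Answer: 0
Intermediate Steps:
Function('C')(P) = 0 (Function('C')(P) = Mul(Mul(P, 0), P) = Mul(0, P) = 0)
Mul(Mul(Function('C')(4), Function('t')(-64)), Pow(Add(Add(-11706, 24508), -498), -1)) = Mul(Mul(0, -64), Pow(Add(Add(-11706, 24508), -498), -1)) = Mul(0, Pow(Add(12802, -498), -1)) = Mul(0, Pow(12304, -1)) = Mul(0, Rational(1, 12304)) = 0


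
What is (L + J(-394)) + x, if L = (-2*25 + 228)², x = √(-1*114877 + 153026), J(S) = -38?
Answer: 31646 + √38149 ≈ 31841.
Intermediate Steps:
x = √38149 (x = √(-114877 + 153026) = √38149 ≈ 195.32)
L = 31684 (L = (-50 + 228)² = 178² = 31684)
(L + J(-394)) + x = (31684 - 38) + √38149 = 31646 + √38149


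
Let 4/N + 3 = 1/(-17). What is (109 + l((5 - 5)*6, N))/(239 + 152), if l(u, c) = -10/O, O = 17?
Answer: 1843/6647 ≈ 0.27727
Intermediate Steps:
N = -17/13 (N = 4/(-3 + 1/(-17)) = 4/(-3 - 1/17) = 4/(-52/17) = 4*(-17/52) = -17/13 ≈ -1.3077)
l(u, c) = -10/17
(109 + l((5 - 5)*6, N))/(239 + 152) = (109 - 10/17)/(239 + 152) = (1843/17)/391 = (1843/17)*(1/391) = 1843/6647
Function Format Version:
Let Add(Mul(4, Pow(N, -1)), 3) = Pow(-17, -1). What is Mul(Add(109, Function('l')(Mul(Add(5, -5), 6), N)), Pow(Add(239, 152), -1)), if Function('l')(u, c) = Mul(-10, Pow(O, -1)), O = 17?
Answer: Rational(1843, 6647) ≈ 0.27727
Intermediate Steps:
N = Rational(-17, 13) (N = Mul(4, Pow(Add(-3, Pow(-17, -1)), -1)) = Mul(4, Pow(Add(-3, Rational(-1, 17)), -1)) = Mul(4, Pow(Rational(-52, 17), -1)) = Mul(4, Rational(-17, 52)) = Rational(-17, 13) ≈ -1.3077)
Function('l')(u, c) = Rational(-10, 17) (Function('l')(u, c) = Mul(-10, Pow(17, -1)) = Mul(-10, Rational(1, 17)) = Rational(-10, 17))
Mul(Add(109, Function('l')(Mul(Add(5, -5), 6), N)), Pow(Add(239, 152), -1)) = Mul(Add(109, Rational(-10, 17)), Pow(Add(239, 152), -1)) = Mul(Rational(1843, 17), Pow(391, -1)) = Mul(Rational(1843, 17), Rational(1, 391)) = Rational(1843, 6647)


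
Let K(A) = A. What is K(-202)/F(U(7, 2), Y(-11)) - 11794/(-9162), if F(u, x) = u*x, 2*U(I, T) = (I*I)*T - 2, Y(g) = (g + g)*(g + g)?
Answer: 22678957/17737632 ≈ 1.2786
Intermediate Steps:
Y(g) = 4*g² (Y(g) = (2*g)*(2*g) = 4*g²)
U(I, T) = -1 + T*I²/2 (U(I, T) = ((I*I)*T - 2)/2 = (I²*T - 2)/2 = (T*I² - 2)/2 = (-2 + T*I²)/2 = -1 + T*I²/2)
K(-202)/F(U(7, 2), Y(-11)) - 11794/(-9162) = -202*1/(484*(-1 + (½)*2*7²)) - 11794/(-9162) = -202*1/(484*(-1 + (½)*2*49)) - 11794*(-1/9162) = -202*1/(484*(-1 + 49)) + 5897/4581 = -202/(48*484) + 5897/4581 = -202/23232 + 5897/4581 = -202*1/23232 + 5897/4581 = -101/11616 + 5897/4581 = 22678957/17737632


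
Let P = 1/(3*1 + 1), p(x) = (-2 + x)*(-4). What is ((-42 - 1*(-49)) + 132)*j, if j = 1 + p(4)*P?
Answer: -139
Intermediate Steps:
p(x) = 8 - 4*x
P = ¼ (P = 1/(3 + 1) = 1/4 = ¼ ≈ 0.25000)
j = -1 (j = 1 + (8 - 4*4)*(¼) = 1 + (8 - 16)*(¼) = 1 - 8*¼ = 1 - 2 = -1)
((-42 - 1*(-49)) + 132)*j = ((-42 - 1*(-49)) + 132)*(-1) = ((-42 + 49) + 132)*(-1) = (7 + 132)*(-1) = 139*(-1) = -139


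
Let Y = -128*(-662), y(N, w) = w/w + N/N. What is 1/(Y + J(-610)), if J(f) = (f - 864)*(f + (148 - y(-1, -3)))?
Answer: 1/768672 ≈ 1.3009e-6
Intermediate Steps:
y(N, w) = 2 (y(N, w) = 1 + 1 = 2)
Y = 84736
J(f) = (-864 + f)*(146 + f) (J(f) = (f - 864)*(f + (148 - 1*2)) = (-864 + f)*(f + (148 - 2)) = (-864 + f)*(f + 146) = (-864 + f)*(146 + f))
1/(Y + J(-610)) = 1/(84736 + (-126144 + (-610)**2 - 718*(-610))) = 1/(84736 + (-126144 + 372100 + 437980)) = 1/(84736 + 683936) = 1/768672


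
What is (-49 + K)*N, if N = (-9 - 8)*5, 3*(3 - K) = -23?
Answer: 9775/3 ≈ 3258.3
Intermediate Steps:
K = 32/3 (K = 3 - 1/3*(-23) = 3 + 23/3 = 32/3 ≈ 10.667)
N = -85 (N = -17*5 = -85)
(-49 + K)*N = (-49 + 32/3)*(-85) = -115/3*(-85) = 9775/3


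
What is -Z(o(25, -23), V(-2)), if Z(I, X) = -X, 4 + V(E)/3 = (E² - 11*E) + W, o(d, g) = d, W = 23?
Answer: 135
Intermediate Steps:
V(E) = 57 - 33*E + 3*E² (V(E) = -12 + 3*((E² - 11*E) + 23) = -12 + 3*(23 + E² - 11*E) = -12 + (69 - 33*E + 3*E²) = 57 - 33*E + 3*E²)
-Z(o(25, -23), V(-2)) = -(-1)*(57 - 33*(-2) + 3*(-2)²) = -(-1)*(57 + 66 + 3*4) = -(-1)*(57 + 66 + 12) = -(-1)*135 = -1*(-135) = 135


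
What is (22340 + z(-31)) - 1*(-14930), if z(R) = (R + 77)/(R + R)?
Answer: 1155347/31 ≈ 37269.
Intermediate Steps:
z(R) = (77 + R)/(2*R) (z(R) = (77 + R)/((2*R)) = (77 + R)*(1/(2*R)) = (77 + R)/(2*R))
(22340 + z(-31)) - 1*(-14930) = (22340 + (½)*(77 - 31)/(-31)) - 1*(-14930) = (22340 + (½)*(-1/31)*46) + 14930 = (22340 - 23/31) + 14930 = 692517/31 + 14930 = 1155347/31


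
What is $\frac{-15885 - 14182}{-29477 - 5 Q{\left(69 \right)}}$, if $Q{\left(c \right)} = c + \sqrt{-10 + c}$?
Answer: $\frac{896658074}{889350209} - \frac{150335 \sqrt{59}}{889350209} \approx 1.0069$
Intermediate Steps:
$\frac{-15885 - 14182}{-29477 - 5 Q{\left(69 \right)}} = \frac{-15885 - 14182}{-29477 - 5 \left(69 + \sqrt{-10 + 69}\right)} = - \frac{30067}{-29477 - 5 \left(69 + \sqrt{59}\right)} = - \frac{30067}{-29477 - \left(345 + 5 \sqrt{59}\right)} = - \frac{30067}{-29822 - 5 \sqrt{59}}$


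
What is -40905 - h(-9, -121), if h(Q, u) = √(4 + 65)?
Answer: -40905 - √69 ≈ -40913.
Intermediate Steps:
h(Q, u) = √69
-40905 - h(-9, -121) = -40905 - √69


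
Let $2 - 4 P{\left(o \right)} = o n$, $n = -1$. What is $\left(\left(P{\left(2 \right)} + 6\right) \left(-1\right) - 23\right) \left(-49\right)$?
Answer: $1470$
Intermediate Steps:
$P{\left(o \right)} = \frac{1}{2} + \frac{o}{4}$ ($P{\left(o \right)} = \frac{1}{2} - \frac{o \left(-1\right)}{4} = \frac{1}{2} - \frac{\left(-1\right) o}{4} = \frac{1}{2} + \frac{o}{4}$)
$\left(\left(P{\left(2 \right)} + 6\right) \left(-1\right) - 23\right) \left(-49\right) = \left(\left(\left(\frac{1}{2} + \frac{1}{4} \cdot 2\right) + 6\right) \left(-1\right) - 23\right) \left(-49\right) = \left(\left(\left(\frac{1}{2} + \frac{1}{2}\right) + 6\right) \left(-1\right) - 23\right) \left(-49\right) = \left(\left(1 + 6\right) \left(-1\right) - 23\right) \left(-49\right) = \left(7 \left(-1\right) - 23\right) \left(-49\right) = \left(-7 - 23\right) \left(-49\right) = \left(-30\right) \left(-49\right) = 1470$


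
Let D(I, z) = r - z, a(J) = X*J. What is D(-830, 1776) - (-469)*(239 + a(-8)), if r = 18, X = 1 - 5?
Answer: 125341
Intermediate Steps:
X = -4
a(J) = -4*J
D(I, z) = 18 - z
D(-830, 1776) - (-469)*(239 + a(-8)) = (18 - 1*1776) - (-469)*(239 - 4*(-8)) = (18 - 1776) - (-469)*(239 + 32) = -1758 - (-469)*271 = -1758 - 1*(-127099) = -1758 + 127099 = 125341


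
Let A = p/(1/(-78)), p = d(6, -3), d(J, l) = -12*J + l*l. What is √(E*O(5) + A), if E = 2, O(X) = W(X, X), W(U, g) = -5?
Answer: 2*√1226 ≈ 70.029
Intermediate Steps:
O(X) = -5
d(J, l) = l² - 12*J (d(J, l) = -12*J + l² = l² - 12*J)
p = -63 (p = (-3)² - 12*6 = 9 - 72 = -63)
A = 4914 (A = -63/(1/(-78)) = -63/(-1/78) = -63*(-78) = 4914)
√(E*O(5) + A) = √(2*(-5) + 4914) = √(-10 + 4914) = √4904 = 2*√1226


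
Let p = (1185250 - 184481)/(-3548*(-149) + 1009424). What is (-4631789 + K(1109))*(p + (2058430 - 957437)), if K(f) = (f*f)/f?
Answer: -653470722041355930/128173 ≈ -5.0984e+12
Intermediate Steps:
K(f) = f (K(f) = f**2/f = f)
p = 1000769/1538076 (p = 1000769/(528652 + 1009424) = 1000769/1538076 ≈ 0.65066)
(-4631789 + K(1109))*(p + (2058430 - 957437)) = (-4631789 + 1109)*(1000769/1538076 + (2058430 - 957437)) = -4630680*(1000769/1538076 + 1100993) = -4630680*1693411910237/1538076 = -653470722041355930/128173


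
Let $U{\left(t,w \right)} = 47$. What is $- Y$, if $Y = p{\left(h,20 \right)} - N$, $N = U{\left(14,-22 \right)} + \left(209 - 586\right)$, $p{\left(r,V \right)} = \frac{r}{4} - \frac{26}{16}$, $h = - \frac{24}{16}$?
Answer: $-328$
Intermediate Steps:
$h = - \frac{3}{2}$ ($h = \left(-24\right) \frac{1}{16} = - \frac{3}{2} \approx -1.5$)
$p{\left(r,V \right)} = - \frac{13}{8} + \frac{r}{4}$ ($p{\left(r,V \right)} = r \frac{1}{4} - \frac{13}{8} = \frac{r}{4} - \frac{13}{8} = - \frac{13}{8} + \frac{r}{4}$)
$N = -330$ ($N = 47 + \left(209 - 586\right) = 47 - 377 = -330$)
$Y = 328$ ($Y = \left(- \frac{13}{8} + \frac{1}{4} \left(- \frac{3}{2}\right)\right) - -330 = \left(- \frac{13}{8} - \frac{3}{8}\right) + 330 = -2 + 330 = 328$)
$- Y = \left(-1\right) 328 = -328$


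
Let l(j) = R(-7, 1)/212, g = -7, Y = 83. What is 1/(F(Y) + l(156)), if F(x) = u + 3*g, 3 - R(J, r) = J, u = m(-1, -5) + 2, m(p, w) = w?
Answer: -106/2539 ≈ -0.041749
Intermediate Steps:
u = -3 (u = -5 + 2 = -3)
R(J, r) = 3 - J
F(x) = -24 (F(x) = -3 + 3*(-7) = -3 - 21 = -24)
l(j) = 5/106 (l(j) = (3 - 1*(-7))/212 = (3 + 7)*(1/212) = 10*(1/212) = 5/106)
1/(F(Y) + l(156)) = 1/(-24 + 5/106) = 1/(-2539/106) = -106/2539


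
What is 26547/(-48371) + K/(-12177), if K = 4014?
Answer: -57491557/65445963 ≈ -0.87846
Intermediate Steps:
26547/(-48371) + K/(-12177) = 26547/(-48371) + 4014/(-12177) = 26547*(-1/48371) + 4014*(-1/12177) = -26547/48371 - 446/1353 = -57491557/65445963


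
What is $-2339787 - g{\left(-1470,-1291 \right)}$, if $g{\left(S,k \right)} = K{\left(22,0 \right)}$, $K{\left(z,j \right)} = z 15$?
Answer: $-2340117$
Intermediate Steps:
$K{\left(z,j \right)} = 15 z$
$g{\left(S,k \right)} = 330$ ($g{\left(S,k \right)} = 15 \cdot 22 = 330$)
$-2339787 - g{\left(-1470,-1291 \right)} = -2339787 - 330 = -2340117$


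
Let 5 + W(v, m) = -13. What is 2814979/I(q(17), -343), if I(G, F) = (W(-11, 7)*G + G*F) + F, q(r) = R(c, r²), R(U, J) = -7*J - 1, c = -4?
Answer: 2814979/730321 ≈ 3.8544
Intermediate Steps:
W(v, m) = -18 (W(v, m) = -5 - 13 = -18)
R(U, J) = -1 - 7*J
q(r) = -1 - 7*r²
I(G, F) = F - 18*G + F*G (I(G, F) = (-18*G + G*F) + F = (-18*G + F*G) + F = F - 18*G + F*G)
2814979/I(q(17), -343) = 2814979/(-343 - 18*(-1 - 7*17²) - 343*(-1 - 7*17²)) = 2814979/(-343 - 18*(-1 - 7*289) - 343*(-1 - 7*289)) = 2814979/(-343 - 18*(-1 - 2023) - 343*(-1 - 2023)) = 2814979/(-343 - 18*(-2024) - 343*(-2024)) = 2814979/(-343 + 36432 + 694232) = 2814979/730321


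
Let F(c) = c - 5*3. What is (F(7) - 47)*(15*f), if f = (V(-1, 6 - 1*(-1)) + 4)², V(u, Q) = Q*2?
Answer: -267300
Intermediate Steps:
V(u, Q) = 2*Q
F(c) = -15 + c (F(c) = c - 15 = -15 + c)
f = 324 (f = (2*(6 - 1*(-1)) + 4)² = (2*(6 + 1) + 4)² = (2*7 + 4)² = (14 + 4)² = 18² = 324)
(F(7) - 47)*(15*f) = ((-15 + 7) - 47)*(15*324) = (-8 - 47)*4860 = -55*4860 = -267300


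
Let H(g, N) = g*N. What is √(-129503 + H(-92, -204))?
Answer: I*√110735 ≈ 332.77*I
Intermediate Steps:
H(g, N) = N*g
√(-129503 + H(-92, -204)) = √(-129503 - 204*(-92)) = √(-129503 + 18768) = √(-110735) = I*√110735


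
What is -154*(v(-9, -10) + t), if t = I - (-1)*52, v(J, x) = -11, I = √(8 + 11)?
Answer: -6314 - 154*√19 ≈ -6985.3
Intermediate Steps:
I = √19 ≈ 4.3589
t = 52 + √19 (t = √19 - (-1)*52 = √19 - 1*(-52) = √19 + 52 = 52 + √19 ≈ 56.359)
-154*(v(-9, -10) + t) = -154*(-11 + (52 + √19)) = -154*(41 + √19) = -6314 - 154*√19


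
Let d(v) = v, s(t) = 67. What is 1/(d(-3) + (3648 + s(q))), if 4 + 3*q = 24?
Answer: 1/3712 ≈ 0.00026940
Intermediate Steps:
q = 20/3 (q = -4/3 + (1/3)*24 = -4/3 + 8 = 20/3 ≈ 6.6667)
1/(d(-3) + (3648 + s(q))) = 1/(-3 + (3648 + 67)) = 1/(-3 + 3715) = 1/3712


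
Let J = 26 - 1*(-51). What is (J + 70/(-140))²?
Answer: 23409/4 ≈ 5852.3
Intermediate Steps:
J = 77 (J = 26 + 51 = 77)
(J + 70/(-140))² = (77 + 70/(-140))² = (77 + 70*(-1/140))² = (77 - ½)² = (153/2)² = 23409/4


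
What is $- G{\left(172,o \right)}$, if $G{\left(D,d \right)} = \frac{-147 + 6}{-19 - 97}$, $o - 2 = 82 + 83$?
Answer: $- \frac{141}{116} \approx -1.2155$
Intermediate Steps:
$o = 167$ ($o = 2 + \left(82 + 83\right) = 2 + 165 = 167$)
$G{\left(D,d \right)} = \frac{141}{116}$ ($G{\left(D,d \right)} = - \frac{141}{-116} = \left(-141\right) \left(- \frac{1}{116}\right) = \frac{141}{116}$)
$- G{\left(172,o \right)} = \left(-1\right) \frac{141}{116} = - \frac{141}{116}$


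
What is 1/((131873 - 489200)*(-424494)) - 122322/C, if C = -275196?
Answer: 40689009692672/91540791609183 ≈ 0.44449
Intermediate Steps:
1/((131873 - 489200)*(-424494)) - 122322/C = 1/((131873 - 489200)*(-424494)) - 122322/(-275196) = -1/424494/(-357327) - 122322*(-1/275196) = -1/357327*(-1/424494) + 1073/2414 = 1/151683167538 + 1073/2414 = 40689009692672/91540791609183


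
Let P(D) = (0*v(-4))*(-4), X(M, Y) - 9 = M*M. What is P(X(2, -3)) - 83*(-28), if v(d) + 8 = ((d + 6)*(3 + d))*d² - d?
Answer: 2324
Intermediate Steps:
X(M, Y) = 9 + M² (X(M, Y) = 9 + M*M = 9 + M²)
v(d) = -8 - d + d²*(3 + d)*(6 + d) (v(d) = -8 + (((d + 6)*(3 + d))*d² - d) = -8 + (((6 + d)*(3 + d))*d² - d) = -8 + (((3 + d)*(6 + d))*d² - d) = -8 + (d²*(3 + d)*(6 + d) - d) = -8 + (-d + d²*(3 + d)*(6 + d)) = -8 - d + d²*(3 + d)*(6 + d))
P(D) = 0 (P(D) = (0*(-8 + (-4)⁴ - 1*(-4) + 9*(-4)³ + 18*(-4)²))*(-4) = (0*(-8 + 256 + 4 + 9*(-64) + 18*16))*(-4) = (0*(-8 + 256 + 4 - 576 + 288))*(-4) = (0*(-36))*(-4) = 0*(-4) = 0)
P(X(2, -3)) - 83*(-28) = 0 - 83*(-28) = 0 + 2324 = 2324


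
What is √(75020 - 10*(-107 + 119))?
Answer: 10*√749 ≈ 273.68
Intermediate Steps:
√(75020 - 10*(-107 + 119)) = √(75020 - 10*12) = √(75020 - 120) = √74900 = 10*√749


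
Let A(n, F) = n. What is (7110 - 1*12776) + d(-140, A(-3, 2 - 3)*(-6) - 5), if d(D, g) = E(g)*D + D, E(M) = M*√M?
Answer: -5806 - 1820*√13 ≈ -12368.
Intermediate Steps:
E(M) = M^(3/2)
d(D, g) = D + D*g^(3/2) (d(D, g) = g^(3/2)*D + D = D*g^(3/2) + D = D + D*g^(3/2))
(7110 - 1*12776) + d(-140, A(-3, 2 - 3)*(-6) - 5) = (7110 - 1*12776) - 140*(1 + (-3*(-6) - 5)^(3/2)) = (7110 - 12776) - 140*(1 + (18 - 5)^(3/2)) = -5666 - 140*(1 + 13^(3/2)) = -5666 - 140*(1 + 13*√13) = -5666 + (-140 - 1820*√13) = -5806 - 1820*√13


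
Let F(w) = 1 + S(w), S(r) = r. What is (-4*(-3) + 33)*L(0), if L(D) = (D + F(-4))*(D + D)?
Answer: 0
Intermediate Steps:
F(w) = 1 + w
L(D) = 2*D*(-3 + D) (L(D) = (D + (1 - 4))*(D + D) = (D - 3)*(2*D) = (-3 + D)*(2*D) = 2*D*(-3 + D))
(-4*(-3) + 33)*L(0) = (-4*(-3) + 33)*(2*0*(-3 + 0)) = (12 + 33)*(2*0*(-3)) = 45*0 = 0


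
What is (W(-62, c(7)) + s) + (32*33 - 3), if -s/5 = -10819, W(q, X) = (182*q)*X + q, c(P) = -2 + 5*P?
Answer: -317286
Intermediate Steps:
W(q, X) = q + 182*X*q (W(q, X) = 182*X*q + q = q + 182*X*q)
s = 54095 (s = -5*(-10819) = 54095)
(W(-62, c(7)) + s) + (32*33 - 3) = (-62*(1 + 182*(-2 + 5*7)) + 54095) + (32*33 - 3) = (-62*(1 + 182*(-2 + 35)) + 54095) + (1056 - 3) = (-62*(1 + 182*33) + 54095) + 1053 = (-62*(1 + 6006) + 54095) + 1053 = (-62*6007 + 54095) + 1053 = (-372434 + 54095) + 1053 = -318339 + 1053 = -317286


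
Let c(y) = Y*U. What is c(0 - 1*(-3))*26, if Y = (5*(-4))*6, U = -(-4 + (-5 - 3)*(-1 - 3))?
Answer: 87360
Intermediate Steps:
U = -28 (U = -(-4 - 8*(-4)) = -(-4 + 32) = -1*28 = -28)
Y = -120 (Y = -20*6 = -120)
c(y) = 3360 (c(y) = -120*(-28) = 3360)
c(0 - 1*(-3))*26 = 3360*26 = 87360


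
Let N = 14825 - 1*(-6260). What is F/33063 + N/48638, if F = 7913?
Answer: 1082005849/1608118194 ≈ 0.67284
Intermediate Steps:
N = 21085 (N = 14825 + 6260 = 21085)
F/33063 + N/48638 = 7913/33063 + 21085/48638 = 1082005849/1608118194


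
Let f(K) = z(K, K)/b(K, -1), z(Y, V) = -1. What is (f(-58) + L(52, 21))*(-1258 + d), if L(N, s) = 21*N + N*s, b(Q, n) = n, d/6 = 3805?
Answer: 47134820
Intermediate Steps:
d = 22830 (d = 6*3805 = 22830)
f(K) = 1 (f(K) = -1/(-1) = -1*(-1) = 1)
(f(-58) + L(52, 21))*(-1258 + d) = (1 + 52*(21 + 21))*(-1258 + 22830) = (1 + 52*42)*21572 = (1 + 2184)*21572 = 2185*21572 = 47134820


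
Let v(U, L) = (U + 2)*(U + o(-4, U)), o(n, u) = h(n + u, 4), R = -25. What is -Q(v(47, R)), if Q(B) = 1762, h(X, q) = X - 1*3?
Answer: -1762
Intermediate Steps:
h(X, q) = -3 + X (h(X, q) = X - 3 = -3 + X)
o(n, u) = -3 + n + u (o(n, u) = -3 + (n + u) = -3 + n + u)
v(U, L) = (-7 + 2*U)*(2 + U) (v(U, L) = (U + 2)*(U + (-3 - 4 + U)) = (2 + U)*(U + (-7 + U)) = (2 + U)*(-7 + 2*U) = (-7 + 2*U)*(2 + U))
-Q(v(47, R)) = -1*1762 = -1762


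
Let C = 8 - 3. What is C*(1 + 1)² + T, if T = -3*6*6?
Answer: -88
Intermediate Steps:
T = -108 (T = -18*6 = -108)
C = 5
C*(1 + 1)² + T = 5*(1 + 1)² - 108 = 5*2² - 108 = 5*4 - 108 = 20 - 108 = -88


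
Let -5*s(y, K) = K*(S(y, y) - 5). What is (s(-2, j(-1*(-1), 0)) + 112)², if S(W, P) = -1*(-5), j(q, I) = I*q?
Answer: 12544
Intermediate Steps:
S(W, P) = 5
s(y, K) = 0 (s(y, K) = -K*(5 - 5)/5 = -K*0/5 = -⅕*0 = 0)
(s(-2, j(-1*(-1), 0)) + 112)² = (0 + 112)² = 112² = 12544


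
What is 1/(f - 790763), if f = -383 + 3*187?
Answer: -1/790585 ≈ -1.2649e-6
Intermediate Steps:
f = 178 (f = -383 + 561 = 178)
1/(f - 790763) = 1/(178 - 790763) = 1/(-790585) = -1/790585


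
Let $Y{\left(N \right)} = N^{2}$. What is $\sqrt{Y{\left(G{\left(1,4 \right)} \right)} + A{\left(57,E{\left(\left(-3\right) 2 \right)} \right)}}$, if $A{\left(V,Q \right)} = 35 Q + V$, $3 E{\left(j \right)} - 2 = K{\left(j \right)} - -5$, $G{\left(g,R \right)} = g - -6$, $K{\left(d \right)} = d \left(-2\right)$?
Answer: $\frac{\sqrt{2949}}{3} \approx 18.102$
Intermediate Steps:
$K{\left(d \right)} = - 2 d$
$G{\left(g,R \right)} = 6 + g$ ($G{\left(g,R \right)} = g + 6 = 6 + g$)
$E{\left(j \right)} = \frac{7}{3} - \frac{2 j}{3}$ ($E{\left(j \right)} = \frac{2}{3} + \frac{- 2 j - -5}{3} = \frac{2}{3} + \frac{- 2 j + 5}{3} = \frac{2}{3} + \frac{5 - 2 j}{3} = \frac{2}{3} - \left(- \frac{5}{3} + \frac{2 j}{3}\right) = \frac{7}{3} - \frac{2 j}{3}$)
$A{\left(V,Q \right)} = V + 35 Q$
$\sqrt{Y{\left(G{\left(1,4 \right)} \right)} + A{\left(57,E{\left(\left(-3\right) 2 \right)} \right)}} = \sqrt{\left(6 + 1\right)^{2} + \left(57 + 35 \left(\frac{7}{3} - \frac{2 \left(\left(-3\right) 2\right)}{3}\right)\right)} = \sqrt{7^{2} + \left(57 + 35 \left(\frac{7}{3} - -4\right)\right)} = \sqrt{49 + \left(57 + 35 \left(\frac{7}{3} + 4\right)\right)} = \sqrt{49 + \left(57 + 35 \cdot \frac{19}{3}\right)} = \sqrt{49 + \left(57 + \frac{665}{3}\right)} = \sqrt{49 + \frac{836}{3}} = \sqrt{\frac{983}{3}} = \frac{\sqrt{2949}}{3}$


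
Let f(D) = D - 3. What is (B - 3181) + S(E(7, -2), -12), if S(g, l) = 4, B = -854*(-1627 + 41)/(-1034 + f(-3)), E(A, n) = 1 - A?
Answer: -89587/20 ≈ -4479.4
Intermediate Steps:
f(D) = -3 + D
B = -26047/20 (B = -854*(-1627 + 41)/(-1034 + (-3 - 3)) = -854*(-1586/(-1034 - 6)) = -854/((-1040*(-1/1586))) = -854/40/61 = -854*61/40 = -26047/20 ≈ -1302.3)
(B - 3181) + S(E(7, -2), -12) = (-26047/20 - 3181) + 4 = -89667/20 + 4 = -89587/20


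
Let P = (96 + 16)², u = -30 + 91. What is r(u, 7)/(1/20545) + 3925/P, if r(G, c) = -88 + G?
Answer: -6958341035/12544 ≈ -5.5472e+5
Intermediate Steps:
u = 61
P = 12544 (P = 112² = 12544)
r(u, 7)/(1/20545) + 3925/P = (-88 + 61)/(1/20545) + 3925/12544 = -27/1/20545 + 3925*(1/12544) = -27*20545 + 3925/12544 = -554715 + 3925/12544 = -6958341035/12544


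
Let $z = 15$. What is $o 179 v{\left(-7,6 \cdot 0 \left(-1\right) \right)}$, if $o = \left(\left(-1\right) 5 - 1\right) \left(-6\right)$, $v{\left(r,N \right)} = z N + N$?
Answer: $0$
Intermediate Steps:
$v{\left(r,N \right)} = 16 N$ ($v{\left(r,N \right)} = 15 N + N = 16 N$)
$o = 36$ ($o = \left(-5 - 1\right) \left(-6\right) = \left(-6\right) \left(-6\right) = 36$)
$o 179 v{\left(-7,6 \cdot 0 \left(-1\right) \right)} = 36 \cdot 179 \cdot 16 \cdot 6 \cdot 0 \left(-1\right) = 6444 \cdot 16 \cdot 0 \left(-1\right) = 6444 \cdot 16 \cdot 0 = 6444 \cdot 0 = 0$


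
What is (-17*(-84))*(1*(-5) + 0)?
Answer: -7140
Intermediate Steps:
(-17*(-84))*(1*(-5) + 0) = 1428*(-5 + 0) = 1428*(-5) = -7140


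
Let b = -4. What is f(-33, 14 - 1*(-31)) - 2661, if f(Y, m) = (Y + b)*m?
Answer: -4326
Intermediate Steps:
f(Y, m) = m*(-4 + Y) (f(Y, m) = (Y - 4)*m = (-4 + Y)*m = m*(-4 + Y))
f(-33, 14 - 1*(-31)) - 2661 = (14 - 1*(-31))*(-4 - 33) - 2661 = (14 + 31)*(-37) - 2661 = 45*(-37) - 2661 = -1665 - 2661 = -4326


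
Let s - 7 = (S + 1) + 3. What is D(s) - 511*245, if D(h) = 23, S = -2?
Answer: -125172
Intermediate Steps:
s = 9 (s = 7 + ((-2 + 1) + 3) = 7 + (-1 + 3) = 7 + 2 = 9)
D(s) - 511*245 = 23 - 511*245 = 23 - 125195 = -125172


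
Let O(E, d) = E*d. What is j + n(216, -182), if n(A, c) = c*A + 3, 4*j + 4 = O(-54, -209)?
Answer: -72977/2 ≈ -36489.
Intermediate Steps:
j = 5641/2 (j = -1 + (-54*(-209))/4 = -1 + (¼)*11286 = -1 + 5643/2 = 5641/2 ≈ 2820.5)
n(A, c) = 3 + A*c (n(A, c) = A*c + 3 = 3 + A*c)
j + n(216, -182) = 5641/2 + (3 + 216*(-182)) = 5641/2 + (3 - 39312) = 5641/2 - 39309 = -72977/2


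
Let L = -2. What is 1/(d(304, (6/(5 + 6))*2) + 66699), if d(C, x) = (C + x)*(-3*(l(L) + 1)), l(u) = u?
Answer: 11/743757 ≈ 1.4790e-5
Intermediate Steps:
d(C, x) = 3*C + 3*x (d(C, x) = (C + x)*(-3*(-2 + 1)) = (C + x)*(-3*(-1)) = (C + x)*3 = 3*C + 3*x)
1/(d(304, (6/(5 + 6))*2) + 66699) = 1/((3*304 + 3*((6/(5 + 6))*2)) + 66699) = 1/((912 + 3*((6/11)*2)) + 66699) = 1/((912 + 3*(12/11)) + 66699) = 1/((912 + 36/11) + 66699) = 1/(10068/11 + 66699) = 1/(743757/11) = 11/743757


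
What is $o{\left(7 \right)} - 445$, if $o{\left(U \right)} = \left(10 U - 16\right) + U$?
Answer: $-384$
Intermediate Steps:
$o{\left(U \right)} = -16 + 11 U$ ($o{\left(U \right)} = \left(-16 + 10 U\right) + U = -16 + 11 U$)
$o{\left(7 \right)} - 445 = \left(-16 + 11 \cdot 7\right) - 445 = \left(-16 + 77\right) - 445 = 61 - 445 = -384$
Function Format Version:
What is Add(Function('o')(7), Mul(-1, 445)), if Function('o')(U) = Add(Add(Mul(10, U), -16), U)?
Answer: -384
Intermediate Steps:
Function('o')(U) = Add(-16, Mul(11, U)) (Function('o')(U) = Add(Add(-16, Mul(10, U)), U) = Add(-16, Mul(11, U)))
Add(Function('o')(7), Mul(-1, 445)) = Add(Add(-16, Mul(11, 7)), Mul(-1, 445)) = Add(Add(-16, 77), -445) = Add(61, -445) = -384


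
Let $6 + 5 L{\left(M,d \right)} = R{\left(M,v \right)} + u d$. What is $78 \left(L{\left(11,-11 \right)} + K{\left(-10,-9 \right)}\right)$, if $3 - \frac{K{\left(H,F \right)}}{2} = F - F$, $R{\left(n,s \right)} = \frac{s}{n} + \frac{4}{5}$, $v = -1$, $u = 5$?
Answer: $- \frac{129948}{275} \approx -472.54$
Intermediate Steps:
$R{\left(n,s \right)} = \frac{4}{5} + \frac{s}{n}$ ($R{\left(n,s \right)} = \frac{s}{n} + 4 \cdot \frac{1}{5} = \frac{s}{n} + \frac{4}{5} = \frac{4}{5} + \frac{s}{n}$)
$L{\left(M,d \right)} = - \frac{26}{25} + d - \frac{1}{5 M}$ ($L{\left(M,d \right)} = - \frac{6}{5} + \frac{\left(\frac{4}{5} - \frac{1}{M}\right) + 5 d}{5} = - \frac{6}{5} + \frac{\frac{4}{5} - \frac{1}{M} + 5 d}{5} = - \frac{6}{5} + \left(\frac{4}{25} + d - \frac{1}{5 M}\right) = - \frac{26}{25} + d - \frac{1}{5 M}$)
$K{\left(H,F \right)} = 6$ ($K{\left(H,F \right)} = 6 - 2 \left(F - F\right) = 6 - 0 = 6 + 0 = 6$)
$78 \left(L{\left(11,-11 \right)} + K{\left(-10,-9 \right)}\right) = 78 \left(\left(- \frac{26}{25} - 11 - \frac{1}{5 \cdot 11}\right) + 6\right) = 78 \left(\left(- \frac{26}{25} - 11 - \frac{1}{55}\right) + 6\right) = 78 \left(- \frac{3316}{275} + 6\right) = 78 \left(- \frac{1666}{275}\right) = - \frac{129948}{275}$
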